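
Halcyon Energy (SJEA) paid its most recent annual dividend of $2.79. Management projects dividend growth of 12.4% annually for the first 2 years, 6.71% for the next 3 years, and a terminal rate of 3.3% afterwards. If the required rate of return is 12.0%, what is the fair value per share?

Three-stage DDM. Project D₁…D_5; terminal Gordon value at t=5 with g = 0.033; discount at r = 0.12.
D_1 = 3.1360
D_2 = 3.5248
D_3 = 3.7613
D_4 = 4.0137
D_5 = 4.2830
TV_5 = 4.4244/(0.12−0.033) = 50.8550
P₀ = Σ Dₜ/(1+r)ᵗ + TV_5/(1+r)^5 = 42.1247

$42.12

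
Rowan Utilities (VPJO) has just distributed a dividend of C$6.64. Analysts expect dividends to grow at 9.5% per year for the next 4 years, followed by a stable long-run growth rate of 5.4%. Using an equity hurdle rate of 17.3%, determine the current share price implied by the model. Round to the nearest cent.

Two-stage DDM. Project D₁…D_4 at 0.095, terminal growth 0.054, discount at r = 0.173.
D_1 = 7.2708
D_2 = 7.9615
D_3 = 8.7179
D_4 = 9.5461
Terminal value at t=4: TV = D_5/(r−g) = 10.0616/(0.173−0.054) = 84.5509
P₀ = 7.2708/(1+0.173)^1 + 7.9615/(1+0.173)^2 + 8.7179/(1+0.173)^3 + 9.5461/(1+0.173)^4 + 84.5509/(1+0.173)^4 = 67.0894

C$67.09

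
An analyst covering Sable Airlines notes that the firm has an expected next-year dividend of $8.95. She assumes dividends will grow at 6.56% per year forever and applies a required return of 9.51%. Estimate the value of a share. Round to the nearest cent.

Gordon growth model: P₀ = D₁/(r − g), with D₁ = 8.95 given directly.
P₀ = 8.9500 / (0.0951 − 0.0656) = 8.9500 / 0.0295 = 303.3898

$303.39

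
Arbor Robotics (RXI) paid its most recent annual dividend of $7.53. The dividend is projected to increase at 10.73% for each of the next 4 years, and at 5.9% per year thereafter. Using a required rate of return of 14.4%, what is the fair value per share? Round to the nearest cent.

$110.12

Two-stage DDM. Project D₁…D_4 at 0.1073, terminal growth 0.059, discount at r = 0.144.
D_1 = 8.3380
D_2 = 9.2326
D_3 = 10.2233
D_4 = 11.3203
Terminal value at t=4: TV = D_5/(r−g) = 11.9881/(0.144−0.059) = 141.0370
P₀ = 8.3380/(1+0.144)^1 + 9.2326/(1+0.144)^2 + 10.2233/(1+0.144)^3 + 11.3203/(1+0.144)^4 + 141.0370/(1+0.144)^4 = 110.1241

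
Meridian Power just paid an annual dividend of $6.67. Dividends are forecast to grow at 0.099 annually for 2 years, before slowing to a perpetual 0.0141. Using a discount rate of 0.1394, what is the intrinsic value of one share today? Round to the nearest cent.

Two-stage DDM. Project D₁…D_2 at 0.099, terminal growth 0.0141, discount at r = 0.1394.
D_1 = 7.3303
D_2 = 8.0560
Terminal value at t=2: TV = D_3/(r−g) = 8.1696/(0.1394−0.0141) = 65.2005
P₀ = 7.3303/(1+0.1394)^1 + 8.0560/(1+0.1394)^2 + 65.2005/(1+0.1394)^2 = 62.8614

$62.86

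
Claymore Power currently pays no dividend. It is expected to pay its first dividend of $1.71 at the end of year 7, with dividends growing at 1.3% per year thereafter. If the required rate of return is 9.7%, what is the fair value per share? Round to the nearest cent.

$11.68

Deferred-dividend DDM. At t=6 the remaining stream is a growing perpetuity with first payment D_7 = 1.71.
V_6 = D_7/(r−g) = 1.71/(0.097−0.013) = 20.3571
P₀ = V_6/(1+r)^6 = 20.3571/(1+0.097)^6 = 11.6809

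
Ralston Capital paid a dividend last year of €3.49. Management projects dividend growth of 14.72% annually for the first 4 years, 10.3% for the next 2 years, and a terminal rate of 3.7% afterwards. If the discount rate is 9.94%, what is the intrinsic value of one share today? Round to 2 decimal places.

€93.07

Three-stage DDM. Project D₁…D_6; terminal Gordon value at t=6 with g = 0.037; discount at r = 0.0994.
D_1 = 4.0037
D_2 = 4.5931
D_3 = 5.2692
D_4 = 6.0448
D_5 = 6.6674
D_6 = 7.3542
TV_6 = 7.6263/(0.0994−0.037) = 122.2157
P₀ = Σ Dₜ/(1+r)ᵗ + TV_6/(1+r)^6 = 93.0747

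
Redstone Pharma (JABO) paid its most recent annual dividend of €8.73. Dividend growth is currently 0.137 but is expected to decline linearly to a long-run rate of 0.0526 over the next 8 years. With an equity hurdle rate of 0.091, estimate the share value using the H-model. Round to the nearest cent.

H-model: P₀ = D₀[(1+g_L) + H(g_S−g_L)]/(r−g_L), with H = 8/2 = 4.
P₀ = 8.73 × [(1+0.0526) + 4×(0.137−0.0526)] / (0.091−0.0526)
   = 8.73 × 1.3902 / 0.0384 = 316.0533

€316.05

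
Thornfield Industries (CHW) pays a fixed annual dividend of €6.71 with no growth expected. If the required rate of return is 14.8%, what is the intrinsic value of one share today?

Zero-growth DDM (perpetuity): P₀ = D/r = 6.71 / 0.148 = 45.3378

€45.34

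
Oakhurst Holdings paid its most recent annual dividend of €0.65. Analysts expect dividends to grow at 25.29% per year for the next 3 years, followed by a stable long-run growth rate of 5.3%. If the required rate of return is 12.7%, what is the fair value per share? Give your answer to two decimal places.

Two-stage DDM. Project D₁…D_3 at 0.2529, terminal growth 0.053, discount at r = 0.127.
D_1 = 0.8144
D_2 = 1.0203
D_3 = 1.2784
Terminal value at t=3: TV = D_4/(r−g) = 1.3461/(0.127−0.053) = 18.1911
P₀ = 0.8144/(1+0.127)^1 + 1.0203/(1+0.127)^2 + 1.2784/(1+0.127)^3 + 18.1911/(1+0.127)^3 = 15.1273

€15.13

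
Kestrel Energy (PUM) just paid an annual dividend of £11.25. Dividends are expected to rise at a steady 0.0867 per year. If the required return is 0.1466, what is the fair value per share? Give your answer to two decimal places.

Gordon growth model: P₀ = D₁/(r − g). D₁ = 11.25 × (1 + 0.0867) = 12.2254.
P₀ = 12.2254 / (0.1466 − 0.0867) = 12.2254 / 0.0599 = 204.0964

£204.10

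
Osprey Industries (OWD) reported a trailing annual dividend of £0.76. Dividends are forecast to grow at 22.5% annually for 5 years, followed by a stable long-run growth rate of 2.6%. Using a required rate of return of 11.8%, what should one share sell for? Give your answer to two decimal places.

Two-stage DDM. Project D₁…D_5 at 0.225, terminal growth 0.026, discount at r = 0.118.
D_1 = 0.9310
D_2 = 1.1405
D_3 = 1.3971
D_4 = 1.7114
D_5 = 2.0965
Terminal value at t=5: TV = D_6/(r−g) = 2.1510/(0.118−0.026) = 23.3805
P₀ = 0.9310/(1+0.118)^1 + 1.1405/(1+0.118)^2 + 1.3971/(1+0.118)^3 + 1.7114/(1+0.118)^4 + 2.0965/(1+0.118)^5 + 23.3805/(1+0.118)^5 = 18.4265

£18.43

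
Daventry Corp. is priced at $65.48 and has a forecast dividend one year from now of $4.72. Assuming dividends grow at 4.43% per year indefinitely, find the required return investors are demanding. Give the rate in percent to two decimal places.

Rearranging the constant-growth DDM: r = D₁/P₀ + g.
r = 4.7200 / 65.48 + 0.0443 = 0.07208 + 0.0443 = 0.11638

11.64%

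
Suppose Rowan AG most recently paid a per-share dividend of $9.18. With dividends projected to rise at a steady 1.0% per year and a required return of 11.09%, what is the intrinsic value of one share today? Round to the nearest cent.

$91.89

Gordon growth model: P₀ = D₁/(r − g). D₁ = 9.18 × (1 + 0.01) = 9.2718.
P₀ = 9.2718 / (0.1109 − 0.01) = 9.2718 / 0.1009 = 91.8910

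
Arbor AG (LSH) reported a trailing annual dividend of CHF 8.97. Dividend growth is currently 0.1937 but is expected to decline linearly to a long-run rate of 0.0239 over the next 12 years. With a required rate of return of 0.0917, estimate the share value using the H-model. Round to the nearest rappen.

H-model: P₀ = D₀[(1+g_L) + H(g_S−g_L)]/(r−g_L), with H = 12/2 = 6.
P₀ = 8.97 × [(1+0.0239) + 6×(0.1937−0.0239)] / (0.0917−0.0239)
   = 8.97 × 2.0427 / 0.0678 = 270.2510

CHF 270.25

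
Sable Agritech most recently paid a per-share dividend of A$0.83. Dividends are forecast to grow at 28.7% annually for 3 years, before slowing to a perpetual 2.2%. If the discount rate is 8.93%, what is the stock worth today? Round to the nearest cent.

A$24.30

Two-stage DDM. Project D₁…D_3 at 0.287, terminal growth 0.022, discount at r = 0.0893.
D_1 = 1.0682
D_2 = 1.3748
D_3 = 1.7693
Terminal value at t=3: TV = D_4/(r−g) = 1.8083/(0.0893−0.022) = 26.8689
P₀ = 1.0682/(1+0.0893)^1 + 1.3748/(1+0.0893)^2 + 1.7693/(1+0.0893)^3 + 26.8689/(1+0.0893)^3 = 24.2959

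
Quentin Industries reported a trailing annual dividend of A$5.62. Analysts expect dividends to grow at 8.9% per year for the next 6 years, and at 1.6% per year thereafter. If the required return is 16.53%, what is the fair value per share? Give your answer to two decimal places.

Two-stage DDM. Project D₁…D_6 at 0.089, terminal growth 0.016, discount at r = 0.1653.
D_1 = 6.1202
D_2 = 6.6649
D_3 = 7.2580
D_4 = 7.9040
D_5 = 8.6075
D_6 = 9.3735
Terminal value at t=6: TV = D_7/(r−g) = 9.5235/(0.1653−0.016) = 63.7878
P₀ = 6.1202/(1+0.1653)^1 + 6.6649/(1+0.1653)^2 + 7.2580/(1+0.1653)^3 + 7.9040/(1+0.1653)^4 + 8.6075/(1+0.1653)^5 + 9.3735/(1+0.1653)^6 + 63.7878/(1+0.1653)^6 = 52.2575

A$52.26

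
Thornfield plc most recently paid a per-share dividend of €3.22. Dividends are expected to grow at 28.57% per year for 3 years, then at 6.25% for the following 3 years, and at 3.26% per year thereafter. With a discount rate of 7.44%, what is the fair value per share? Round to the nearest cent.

€162.00

Three-stage DDM. Project D₁…D_6; terminal Gordon value at t=6 with g = 0.0326; discount at r = 0.0744.
D_1 = 4.1400
D_2 = 5.3227
D_3 = 6.8434
D_4 = 7.2712
D_5 = 7.7256
D_6 = 8.2085
TV_6 = 8.4761/(0.0744−0.0326) = 202.7764
P₀ = Σ Dₜ/(1+r)ᵗ + TV_6/(1+r)^6 = 162.0043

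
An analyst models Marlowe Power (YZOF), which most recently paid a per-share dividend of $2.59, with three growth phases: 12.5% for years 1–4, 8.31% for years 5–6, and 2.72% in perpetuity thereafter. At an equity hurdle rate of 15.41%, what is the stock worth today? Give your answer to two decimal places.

Three-stage DDM. Project D₁…D_6; terminal Gordon value at t=6 with g = 0.0272; discount at r = 0.1541.
D_1 = 2.9137
D_2 = 3.2780
D_3 = 3.6877
D_4 = 4.1487
D_5 = 4.4934
D_6 = 4.8668
TV_6 = 4.9992/(0.1541−0.0272) = 39.3949
P₀ = Σ Dₜ/(1+r)ᵗ + TV_6/(1+r)^6 = 30.6491

$30.65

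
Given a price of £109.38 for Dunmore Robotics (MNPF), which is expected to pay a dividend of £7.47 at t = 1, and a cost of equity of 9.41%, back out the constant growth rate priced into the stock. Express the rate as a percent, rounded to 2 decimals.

2.58%

From P₀ = D₁/(r − g), the implied growth is g = r − D₁/P₀.
g = 0.0941 − 7.47/109.38 = 0.0941 − 0.06829 = 0.02581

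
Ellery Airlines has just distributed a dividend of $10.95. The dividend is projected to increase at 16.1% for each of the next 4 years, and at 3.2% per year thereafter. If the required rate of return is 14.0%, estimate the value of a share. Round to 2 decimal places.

Two-stage DDM. Project D₁…D_4 at 0.161, terminal growth 0.032, discount at r = 0.14.
D_1 = 12.7129
D_2 = 14.7597
D_3 = 17.1361
D_4 = 19.8950
Terminal value at t=4: TV = D_5/(r−g) = 20.5316/(0.14−0.032) = 190.1074
P₀ = 12.7129/(1+0.14)^1 + 14.7597/(1+0.14)^2 + 17.1361/(1+0.14)^3 + 19.8950/(1+0.14)^4 + 190.1074/(1+0.14)^4 = 158.4134

$158.41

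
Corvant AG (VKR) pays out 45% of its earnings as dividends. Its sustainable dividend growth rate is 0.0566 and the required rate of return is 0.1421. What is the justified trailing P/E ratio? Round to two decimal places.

5.56

Justified trailing P/E = b(1+g)/(r−g) = 0.45×(1+0.0566)/(0.1421−0.0566) = 5.5611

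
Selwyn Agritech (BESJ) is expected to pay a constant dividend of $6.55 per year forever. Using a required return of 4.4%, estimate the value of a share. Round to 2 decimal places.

Zero-growth DDM (perpetuity): P₀ = D/r = 6.55 / 0.044 = 148.8636

$148.86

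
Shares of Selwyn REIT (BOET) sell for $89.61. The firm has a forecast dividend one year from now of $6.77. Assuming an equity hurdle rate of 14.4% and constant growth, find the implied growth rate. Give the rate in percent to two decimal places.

From P₀ = D₁/(r − g), the implied growth is g = r − D₁/P₀.
g = 0.144 − 6.77/89.61 = 0.144 − 0.07555 = 0.06845

6.85%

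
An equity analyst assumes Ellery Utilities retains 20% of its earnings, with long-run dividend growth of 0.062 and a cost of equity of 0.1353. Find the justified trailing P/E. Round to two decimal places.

Payout ratio b = 1 − 0.20 = 0.80.
Justified trailing P/E = b(1+g)/(r−g) = 0.80×(1+0.062)/(0.1353−0.062) = 11.5907

11.59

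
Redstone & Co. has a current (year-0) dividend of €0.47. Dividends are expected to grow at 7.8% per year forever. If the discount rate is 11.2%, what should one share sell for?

€14.90

Gordon growth model: P₀ = D₁/(r − g). D₁ = 0.47 × (1 + 0.078) = 0.5067.
P₀ = 0.5067 / (0.112 − 0.078) = 0.5067 / 0.034 = 14.9018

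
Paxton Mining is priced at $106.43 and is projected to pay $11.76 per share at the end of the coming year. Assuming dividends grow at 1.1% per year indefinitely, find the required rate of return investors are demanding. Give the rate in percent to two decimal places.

12.15%

Rearranging the constant-growth DDM: r = D₁/P₀ + g.
r = 11.7600 / 106.43 + 0.011 = 0.11050 + 0.011 = 0.12150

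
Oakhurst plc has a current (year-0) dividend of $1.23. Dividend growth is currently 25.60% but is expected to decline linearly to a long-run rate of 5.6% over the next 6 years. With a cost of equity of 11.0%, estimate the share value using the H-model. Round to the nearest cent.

$37.72

H-model: P₀ = D₀[(1+g_L) + H(g_S−g_L)]/(r−g_L), with H = 6/2 = 3.
P₀ = 1.23 × [(1+0.056) + 3×(0.256−0.056)] / (0.11−0.056)
   = 1.23 × 1.6560 / 0.054 = 37.7200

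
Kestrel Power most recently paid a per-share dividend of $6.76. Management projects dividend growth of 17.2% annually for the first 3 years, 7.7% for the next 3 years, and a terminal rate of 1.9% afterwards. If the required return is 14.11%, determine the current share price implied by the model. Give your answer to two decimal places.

$92.39

Three-stage DDM. Project D₁…D_6; terminal Gordon value at t=6 with g = 0.019; discount at r = 0.1411.
D_1 = 7.9227
D_2 = 9.2854
D_3 = 10.8825
D_4 = 11.7205
D_5 = 12.6230
D_6 = 13.5949
TV_6 = 13.8532/(0.1411−0.019) = 113.4580
P₀ = Σ Dₜ/(1+r)ᵗ + TV_6/(1+r)^6 = 92.3851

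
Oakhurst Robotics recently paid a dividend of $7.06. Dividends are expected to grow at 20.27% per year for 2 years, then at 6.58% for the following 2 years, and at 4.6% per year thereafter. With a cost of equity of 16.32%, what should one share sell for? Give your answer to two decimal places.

$84.65

Three-stage DDM. Project D₁…D_4; terminal Gordon value at t=4 with g = 0.046; discount at r = 0.1632.
D_1 = 8.4911
D_2 = 10.2122
D_3 = 10.8842
D_4 = 11.6003
TV_4 = 12.1340/(0.1632−0.046) = 103.5321
P₀ = Σ Dₜ/(1+r)ᵗ + TV_4/(1+r)^4 = 84.6528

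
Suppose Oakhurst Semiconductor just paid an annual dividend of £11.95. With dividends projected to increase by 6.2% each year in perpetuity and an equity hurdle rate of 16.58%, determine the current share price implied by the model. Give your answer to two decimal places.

£122.26

Gordon growth model: P₀ = D₁/(r − g). D₁ = 11.95 × (1 + 0.062) = 12.6909.
P₀ = 12.6909 / (0.1658 − 0.062) = 12.6909 / 0.1038 = 122.2630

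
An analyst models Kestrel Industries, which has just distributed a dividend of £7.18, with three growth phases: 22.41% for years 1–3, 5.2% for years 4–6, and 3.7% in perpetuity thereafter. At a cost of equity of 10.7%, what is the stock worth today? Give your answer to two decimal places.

Three-stage DDM. Project D₁…D_6; terminal Gordon value at t=6 with g = 0.037; discount at r = 0.107.
D_1 = 8.7890
D_2 = 10.7587
D_3 = 13.1697
D_4 = 13.8545
D_5 = 14.5749
D_6 = 15.3328
TV_6 = 15.9001/(0.107−0.037) = 227.1449
P₀ = Σ Dₜ/(1+r)ᵗ + TV_6/(1+r)^6 = 176.1808

£176.18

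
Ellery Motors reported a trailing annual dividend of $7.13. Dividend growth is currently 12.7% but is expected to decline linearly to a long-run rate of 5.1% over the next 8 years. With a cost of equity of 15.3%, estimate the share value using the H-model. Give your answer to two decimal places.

$94.72

H-model: P₀ = D₀[(1+g_L) + H(g_S−g_L)]/(r−g_L), with H = 8/2 = 4.
P₀ = 7.13 × [(1+0.051) + 4×(0.127−0.051)] / (0.153−0.051)
   = 7.13 × 1.3550 / 0.102 = 94.7172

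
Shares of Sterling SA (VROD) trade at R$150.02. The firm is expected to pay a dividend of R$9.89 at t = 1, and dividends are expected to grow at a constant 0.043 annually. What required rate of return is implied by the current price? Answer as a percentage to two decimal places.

Rearranging the constant-growth DDM: r = D₁/P₀ + g.
r = 9.8900 / 150.02 + 0.043 = 0.06592 + 0.043 = 0.10892

10.89%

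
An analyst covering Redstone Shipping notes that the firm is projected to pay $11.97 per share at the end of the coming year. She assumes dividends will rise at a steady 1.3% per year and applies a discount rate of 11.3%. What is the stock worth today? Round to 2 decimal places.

Gordon growth model: P₀ = D₁/(r − g), with D₁ = 11.97 given directly.
P₀ = 11.9700 / (0.113 − 0.013) = 11.9700 / 0.1 = 119.7000

$119.70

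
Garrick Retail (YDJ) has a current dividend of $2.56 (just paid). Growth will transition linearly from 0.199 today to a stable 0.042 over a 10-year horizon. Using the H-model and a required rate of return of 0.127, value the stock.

$55.02

H-model: P₀ = D₀[(1+g_L) + H(g_S−g_L)]/(r−g_L), with H = 10/2 = 5.
P₀ = 2.56 × [(1+0.042) + 5×(0.199−0.042)] / (0.127−0.042)
   = 2.56 × 1.8270 / 0.085 = 55.0249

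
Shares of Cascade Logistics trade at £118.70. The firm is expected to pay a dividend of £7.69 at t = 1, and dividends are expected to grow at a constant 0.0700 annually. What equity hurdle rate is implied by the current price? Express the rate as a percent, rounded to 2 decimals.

13.48%

Rearranging the constant-growth DDM: r = D₁/P₀ + g.
r = 7.6900 / 118.70 + 0.07 = 0.06479 + 0.07 = 0.13479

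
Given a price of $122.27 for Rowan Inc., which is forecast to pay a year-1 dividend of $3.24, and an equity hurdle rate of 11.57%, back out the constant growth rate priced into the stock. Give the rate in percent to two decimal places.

From P₀ = D₁/(r − g), the implied growth is g = r − D₁/P₀.
g = 0.1157 − 3.24/122.27 = 0.1157 − 0.02650 = 0.08920

8.92%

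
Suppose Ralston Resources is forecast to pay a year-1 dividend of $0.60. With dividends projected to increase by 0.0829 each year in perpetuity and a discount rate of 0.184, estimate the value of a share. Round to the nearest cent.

$5.93

Gordon growth model: P₀ = D₁/(r − g), with D₁ = 0.60 given directly.
P₀ = 0.6000 / (0.184 − 0.0829) = 0.6000 / 0.1011 = 5.9347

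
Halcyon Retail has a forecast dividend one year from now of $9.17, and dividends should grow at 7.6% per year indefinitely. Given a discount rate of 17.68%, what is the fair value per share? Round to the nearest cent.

Gordon growth model: P₀ = D₁/(r − g), with D₁ = 9.17 given directly.
P₀ = 9.1700 / (0.1768 − 0.076) = 9.1700 / 0.1008 = 90.9722

$90.97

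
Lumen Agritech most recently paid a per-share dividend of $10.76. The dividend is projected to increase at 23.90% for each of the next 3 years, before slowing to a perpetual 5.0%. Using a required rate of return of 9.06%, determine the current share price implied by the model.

Two-stage DDM. Project D₁…D_3 at 0.239, terminal growth 0.05, discount at r = 0.0906.
D_1 = 13.3316
D_2 = 16.5179
D_3 = 20.4657
Terminal value at t=3: TV = D_4/(r−g) = 21.4890/(0.0906−0.05) = 529.2848
P₀ = 13.3316/(1+0.0906)^1 + 16.5179/(1+0.0906)^2 + 20.4657/(1+0.0906)^3 + 529.2848/(1+0.0906)^3 = 449.9196

$449.92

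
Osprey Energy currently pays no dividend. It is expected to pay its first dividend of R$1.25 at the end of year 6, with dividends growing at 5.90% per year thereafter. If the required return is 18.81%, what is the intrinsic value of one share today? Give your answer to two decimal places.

R$4.09

Deferred-dividend DDM. At t=5 the remaining stream is a growing perpetuity with first payment D_6 = 1.25.
V_5 = D_6/(r−g) = 1.25/(0.1881−0.059) = 9.6824
P₀ = V_5/(1+r)^5 = 9.6824/(1+0.1881)^5 = 4.0900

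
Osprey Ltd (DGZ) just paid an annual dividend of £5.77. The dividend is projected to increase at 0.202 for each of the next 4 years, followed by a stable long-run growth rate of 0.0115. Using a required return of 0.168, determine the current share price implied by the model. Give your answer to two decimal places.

Two-stage DDM. Project D₁…D_4 at 0.202, terminal growth 0.0115, discount at r = 0.168.
D_1 = 6.9355
D_2 = 8.3365
D_3 = 10.0205
D_4 = 12.0446
Terminal value at t=4: TV = D_5/(r−g) = 12.1831/(0.168−0.0115) = 77.8476
P₀ = 6.9355/(1+0.168)^1 + 8.3365/(1+0.168)^2 + 10.0205/(1+0.168)^3 + 12.0446/(1+0.168)^4 + 77.8476/(1+0.168)^4 = 66.6379

£66.64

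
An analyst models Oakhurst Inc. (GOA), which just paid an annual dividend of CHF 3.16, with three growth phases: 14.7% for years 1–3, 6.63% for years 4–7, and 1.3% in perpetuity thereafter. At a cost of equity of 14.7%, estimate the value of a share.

Three-stage DDM. Project D₁…D_7; terminal Gordon value at t=7 with g = 0.013; discount at r = 0.147.
D_1 = 3.6245
D_2 = 4.1573
D_3 = 4.7685
D_4 = 5.0846
D_5 = 5.4217
D_6 = 5.7812
D_7 = 6.1645
TV_7 = 6.2446/(0.147−0.013) = 46.6015
P₀ = Σ Dₜ/(1+r)ᵗ + TV_7/(1+r)^7 = 37.8902

CHF 37.89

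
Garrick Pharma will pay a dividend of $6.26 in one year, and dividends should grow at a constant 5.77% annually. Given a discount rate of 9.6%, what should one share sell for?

$163.45

Gordon growth model: P₀ = D₁/(r − g), with D₁ = 6.26 given directly.
P₀ = 6.2600 / (0.096 − 0.0577) = 6.2600 / 0.0383 = 163.4465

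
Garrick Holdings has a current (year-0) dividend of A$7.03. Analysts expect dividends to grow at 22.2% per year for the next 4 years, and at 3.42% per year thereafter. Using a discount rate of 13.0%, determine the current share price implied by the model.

A$138.12

Two-stage DDM. Project D₁…D_4 at 0.222, terminal growth 0.0342, discount at r = 0.13.
D_1 = 8.5907
D_2 = 10.4978
D_3 = 12.8283
D_4 = 15.6762
Terminal value at t=4: TV = D_5/(r−g) = 16.2123/(0.13−0.0342) = 169.2307
P₀ = 8.5907/(1+0.13)^1 + 10.4978/(1+0.13)^2 + 12.8283/(1+0.13)^3 + 15.6762/(1+0.13)^4 + 169.2307/(1+0.13)^4 = 138.1212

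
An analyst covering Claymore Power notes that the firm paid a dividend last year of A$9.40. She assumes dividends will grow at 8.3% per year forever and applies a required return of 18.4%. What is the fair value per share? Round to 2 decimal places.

Gordon growth model: P₀ = D₁/(r − g). D₁ = 9.40 × (1 + 0.083) = 10.1802.
P₀ = 10.1802 / (0.184 − 0.083) = 10.1802 / 0.101 = 100.7941

A$100.79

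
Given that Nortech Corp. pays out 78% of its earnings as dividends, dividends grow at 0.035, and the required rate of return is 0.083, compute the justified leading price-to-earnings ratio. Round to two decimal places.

Justified leading P/E = b/(r−g) = 0.78/(0.083−0.035) = 16.2500

16.25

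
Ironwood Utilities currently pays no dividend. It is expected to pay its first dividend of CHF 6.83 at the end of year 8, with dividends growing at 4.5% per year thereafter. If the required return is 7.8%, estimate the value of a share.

CHF 122.34

Deferred-dividend DDM. At t=7 the remaining stream is a growing perpetuity with first payment D_8 = 6.83.
V_7 = D_8/(r−g) = 6.83/(0.078−0.045) = 206.9697
P₀ = V_7/(1+r)^7 = 206.9697/(1+0.078)^7 = 122.3420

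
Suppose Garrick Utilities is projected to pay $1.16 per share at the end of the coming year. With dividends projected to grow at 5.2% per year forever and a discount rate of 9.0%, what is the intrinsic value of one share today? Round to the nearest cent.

Gordon growth model: P₀ = D₁/(r − g), with D₁ = 1.16 given directly.
P₀ = 1.1600 / (0.09 − 0.052) = 1.1600 / 0.038 = 30.5263

$30.53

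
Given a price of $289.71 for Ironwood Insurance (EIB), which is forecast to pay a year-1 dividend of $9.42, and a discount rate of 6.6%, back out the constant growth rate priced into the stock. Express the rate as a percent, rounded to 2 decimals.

From P₀ = D₁/(r − g), the implied growth is g = r − D₁/P₀.
g = 0.066 − 9.42/289.71 = 0.066 − 0.03252 = 0.03348

3.35%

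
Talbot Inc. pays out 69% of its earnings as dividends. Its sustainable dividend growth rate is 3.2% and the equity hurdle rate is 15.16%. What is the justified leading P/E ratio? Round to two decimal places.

5.77

Justified leading P/E = b/(r−g) = 0.69/(0.1516−0.032) = 5.7692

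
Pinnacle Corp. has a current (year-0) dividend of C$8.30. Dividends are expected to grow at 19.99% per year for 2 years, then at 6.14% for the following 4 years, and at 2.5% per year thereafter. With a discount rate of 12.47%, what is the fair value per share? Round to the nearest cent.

Three-stage DDM. Project D₁…D_6; terminal Gordon value at t=6 with g = 0.025; discount at r = 0.1247.
D_1 = 9.9592
D_2 = 11.9500
D_3 = 12.6837
D_4 = 13.4625
D_5 = 14.2891
D_6 = 15.1665
TV_6 = 15.5456/(0.1247−0.025) = 155.9241
P₀ = Σ Dₜ/(1+r)ᵗ + TV_6/(1+r)^6 = 128.0999

C$128.10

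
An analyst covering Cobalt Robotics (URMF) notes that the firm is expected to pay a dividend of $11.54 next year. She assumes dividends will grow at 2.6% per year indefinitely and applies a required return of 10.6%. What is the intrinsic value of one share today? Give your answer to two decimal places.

$144.25

Gordon growth model: P₀ = D₁/(r − g), with D₁ = 11.54 given directly.
P₀ = 11.5400 / (0.106 − 0.026) = 11.5400 / 0.08 = 144.2500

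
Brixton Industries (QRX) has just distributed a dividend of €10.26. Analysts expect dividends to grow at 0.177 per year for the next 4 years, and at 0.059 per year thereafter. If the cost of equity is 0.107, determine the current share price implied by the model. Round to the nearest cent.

Two-stage DDM. Project D₁…D_4 at 0.177, terminal growth 0.059, discount at r = 0.107.
D_1 = 12.0760
D_2 = 14.2135
D_3 = 16.7293
D_4 = 19.6903
Terminal value at t=4: TV = D_5/(r−g) = 20.8521/(0.107−0.059) = 434.4181
P₀ = 12.0760/(1+0.107)^1 + 14.2135/(1+0.107)^2 + 16.7293/(1+0.107)^3 + 19.6903/(1+0.107)^4 + 434.4181/(1+0.107)^4 = 337.2306

€337.23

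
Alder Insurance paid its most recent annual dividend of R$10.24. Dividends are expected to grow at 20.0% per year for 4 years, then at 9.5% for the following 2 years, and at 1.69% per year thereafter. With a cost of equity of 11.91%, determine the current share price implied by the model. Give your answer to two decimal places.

R$204.09

Three-stage DDM. Project D₁…D_6; terminal Gordon value at t=6 with g = 0.0169; discount at r = 0.1191.
D_1 = 12.2880
D_2 = 14.7456
D_3 = 17.6947
D_4 = 21.2337
D_5 = 23.2509
D_6 = 25.4597
TV_6 = 25.8900/(0.1191−0.0169) = 253.3264
P₀ = Σ Dₜ/(1+r)ᵗ + TV_6/(1+r)^6 = 204.0882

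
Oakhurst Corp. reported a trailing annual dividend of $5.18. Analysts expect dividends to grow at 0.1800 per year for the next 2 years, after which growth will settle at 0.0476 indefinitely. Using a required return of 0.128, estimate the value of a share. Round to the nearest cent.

Two-stage DDM. Project D₁…D_2 at 0.18, terminal growth 0.0476, discount at r = 0.128.
D_1 = 6.1124
D_2 = 7.2126
Terminal value at t=2: TV = D_3/(r−g) = 7.5560/(0.128−0.0476) = 93.9795
P₀ = 6.1124/(1+0.128)^1 + 7.2126/(1+0.128)^2 + 93.9795/(1+0.128)^2 = 84.9484

$84.95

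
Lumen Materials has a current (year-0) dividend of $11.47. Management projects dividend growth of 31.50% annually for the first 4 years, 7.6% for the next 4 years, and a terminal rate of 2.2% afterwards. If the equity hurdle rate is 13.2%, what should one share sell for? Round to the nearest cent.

Three-stage DDM. Project D₁…D_8; terminal Gordon value at t=8 with g = 0.022; discount at r = 0.132.
D_1 = 15.0831
D_2 = 19.8342
D_3 = 26.0820
D_4 = 34.2978
D_5 = 36.9044
D_6 = 39.7092
D_7 = 42.7271
D_8 = 45.9743
TV_8 = 46.9858/(0.132−0.022) = 427.1434
P₀ = Σ Dₜ/(1+r)ᵗ + TV_8/(1+r)^8 = 299.8021

$299.80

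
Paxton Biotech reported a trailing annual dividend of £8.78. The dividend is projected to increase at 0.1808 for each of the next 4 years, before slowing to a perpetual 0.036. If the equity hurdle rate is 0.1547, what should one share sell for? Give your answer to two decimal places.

£120.95

Two-stage DDM. Project D₁…D_4 at 0.1808, terminal growth 0.036, discount at r = 0.1547.
D_1 = 10.3674
D_2 = 12.2419
D_3 = 14.4552
D_4 = 17.0687
Terminal value at t=4: TV = D_5/(r−g) = 17.6832/(0.1547−0.036) = 148.9735
P₀ = 10.3674/(1+0.1547)^1 + 12.2419/(1+0.1547)^2 + 14.4552/(1+0.1547)^3 + 17.0687/(1+0.1547)^4 + 148.9735/(1+0.1547)^4 = 120.9477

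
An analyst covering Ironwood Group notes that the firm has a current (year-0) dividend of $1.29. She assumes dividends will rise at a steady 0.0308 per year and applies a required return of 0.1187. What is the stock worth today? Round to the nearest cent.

Gordon growth model: P₀ = D₁/(r − g). D₁ = 1.29 × (1 + 0.0308) = 1.3297.
P₀ = 1.3297 / (0.1187 − 0.0308) = 1.3297 / 0.0879 = 15.1278

$15.13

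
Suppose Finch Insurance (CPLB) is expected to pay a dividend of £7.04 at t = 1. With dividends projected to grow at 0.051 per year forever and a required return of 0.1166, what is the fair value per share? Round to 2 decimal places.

Gordon growth model: P₀ = D₁/(r − g), with D₁ = 7.04 given directly.
P₀ = 7.0400 / (0.1166 − 0.051) = 7.0400 / 0.0656 = 107.3171

£107.32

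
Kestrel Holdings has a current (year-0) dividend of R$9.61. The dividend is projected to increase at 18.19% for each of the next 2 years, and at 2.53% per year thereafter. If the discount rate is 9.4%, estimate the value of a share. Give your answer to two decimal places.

R$188.99

Two-stage DDM. Project D₁…D_2 at 0.1819, terminal growth 0.0253, discount at r = 0.094.
D_1 = 11.3581
D_2 = 13.4241
Terminal value at t=2: TV = D_3/(r−g) = 13.7637/(0.094−0.0253) = 200.3453
P₀ = 11.3581/(1+0.094)^1 + 13.4241/(1+0.094)^2 + 200.3453/(1+0.094)^2 = 188.9942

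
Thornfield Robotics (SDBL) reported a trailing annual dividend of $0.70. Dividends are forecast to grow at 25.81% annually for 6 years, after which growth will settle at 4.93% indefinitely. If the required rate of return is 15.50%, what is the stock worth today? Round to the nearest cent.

Two-stage DDM. Project D₁…D_6 at 0.2581, terminal growth 0.0493, discount at r = 0.155.
D_1 = 0.8807
D_2 = 1.1080
D_3 = 1.3939
D_4 = 1.7537
D_5 = 2.2063
D_6 = 2.7758
Terminal value at t=6: TV = D_7/(r−g) = 2.9127/(0.155−0.0493) = 27.5558
P₀ = 0.8807/(1+0.155)^1 + 1.1080/(1+0.155)^2 + 1.3939/(1+0.155)^3 + 1.7537/(1+0.155)^4 + 2.2063/(1+0.155)^5 + 2.7758/(1+0.155)^6 + 27.5558/(1+0.155)^6 = 17.3328

$17.33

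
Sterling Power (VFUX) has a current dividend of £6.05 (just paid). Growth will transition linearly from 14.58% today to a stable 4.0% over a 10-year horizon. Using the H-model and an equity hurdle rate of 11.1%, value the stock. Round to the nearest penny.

H-model: P₀ = D₀[(1+g_L) + H(g_S−g_L)]/(r−g_L), with H = 10/2 = 5.
P₀ = 6.05 × [(1+0.04) + 5×(0.1458−0.04)] / (0.111−0.04)
   = 6.05 × 1.5690 / 0.071 = 133.6965

£133.70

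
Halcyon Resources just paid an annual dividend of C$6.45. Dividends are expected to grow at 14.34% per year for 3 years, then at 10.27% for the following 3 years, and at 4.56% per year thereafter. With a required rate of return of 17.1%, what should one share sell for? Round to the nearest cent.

C$76.25

Three-stage DDM. Project D₁…D_6; terminal Gordon value at t=6 with g = 0.0456; discount at r = 0.171.
D_1 = 7.3749
D_2 = 8.4325
D_3 = 9.6417
D_4 = 10.6319
D_5 = 11.7238
D_6 = 12.9279
TV_6 = 13.5174/(0.171−0.0456) = 107.7940
P₀ = Σ Dₜ/(1+r)ᵗ + TV_6/(1+r)^6 = 76.2524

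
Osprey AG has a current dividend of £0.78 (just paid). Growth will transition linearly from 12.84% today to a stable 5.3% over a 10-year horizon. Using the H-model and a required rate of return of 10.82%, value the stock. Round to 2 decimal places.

£20.21

H-model: P₀ = D₀[(1+g_L) + H(g_S−g_L)]/(r−g_L), with H = 10/2 = 5.
P₀ = 0.78 × [(1+0.053) + 5×(0.1284−0.053)] / (0.1082−0.053)
   = 0.78 × 1.4300 / 0.0552 = 20.2065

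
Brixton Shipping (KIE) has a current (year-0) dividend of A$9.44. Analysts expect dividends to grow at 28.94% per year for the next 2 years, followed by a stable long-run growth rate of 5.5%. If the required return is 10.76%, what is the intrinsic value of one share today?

Two-stage DDM. Project D₁…D_2 at 0.2894, terminal growth 0.055, discount at r = 0.1076.
D_1 = 12.1719
D_2 = 15.6945
Terminal value at t=2: TV = D_3/(r−g) = 16.5577/(0.1076−0.055) = 314.7850
P₀ = 12.1719/(1+0.1076)^1 + 15.6945/(1+0.1076)^2 + 314.7850/(1+0.1076)^2 = 280.3777

A$280.38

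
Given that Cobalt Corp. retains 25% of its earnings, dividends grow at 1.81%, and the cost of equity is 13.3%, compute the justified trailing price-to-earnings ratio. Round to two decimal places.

6.65

Payout ratio b = 1 − 0.25 = 0.75.
Justified trailing P/E = b(1+g)/(r−g) = 0.75×(1+0.0181)/(0.133−0.0181) = 6.6456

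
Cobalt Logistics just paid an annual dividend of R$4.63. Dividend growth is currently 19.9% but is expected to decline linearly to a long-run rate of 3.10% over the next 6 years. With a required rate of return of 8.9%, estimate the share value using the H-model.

H-model: P₀ = D₀[(1+g_L) + H(g_S−g_L)]/(r−g_L), with H = 6/2 = 3.
P₀ = 4.63 × [(1+0.031) + 3×(0.199−0.031)] / (0.089−0.031)
   = 4.63 × 1.5350 / 0.058 = 122.5353

R$122.54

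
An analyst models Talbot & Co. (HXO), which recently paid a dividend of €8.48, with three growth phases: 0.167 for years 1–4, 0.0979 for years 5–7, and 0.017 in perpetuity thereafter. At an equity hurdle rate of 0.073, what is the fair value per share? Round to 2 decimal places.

Three-stage DDM. Project D₁…D_7; terminal Gordon value at t=7 with g = 0.017; discount at r = 0.073.
D_1 = 9.8962
D_2 = 11.5488
D_3 = 13.4775
D_4 = 15.7282
D_5 = 17.2680
D_6 = 18.9585
D_7 = 20.8146
TV_7 = 21.1684/(0.073−0.017) = 378.0076
P₀ = Σ Dₜ/(1+r)ᵗ + TV_7/(1+r)^7 = 310.1380

€310.14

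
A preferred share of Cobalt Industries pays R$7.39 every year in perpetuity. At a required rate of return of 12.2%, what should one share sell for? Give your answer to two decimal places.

Zero-growth DDM (perpetuity): P₀ = D/r = 7.39 / 0.122 = 60.5738

R$60.57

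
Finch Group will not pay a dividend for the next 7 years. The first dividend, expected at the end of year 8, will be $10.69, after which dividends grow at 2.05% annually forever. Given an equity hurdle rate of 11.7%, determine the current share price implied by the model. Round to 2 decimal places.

$51.06

Deferred-dividend DDM. At t=7 the remaining stream is a growing perpetuity with first payment D_8 = 10.69.
V_7 = D_8/(r−g) = 10.69/(0.117−0.0205) = 110.7772
P₀ = V_7/(1+r)^7 = 110.7772/(1+0.117)^7 = 51.0597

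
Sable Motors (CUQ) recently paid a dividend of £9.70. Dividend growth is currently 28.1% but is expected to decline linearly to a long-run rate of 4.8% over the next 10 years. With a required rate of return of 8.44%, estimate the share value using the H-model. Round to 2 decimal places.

£589.73

H-model: P₀ = D₀[(1+g_L) + H(g_S−g_L)]/(r−g_L), with H = 10/2 = 5.
P₀ = 9.70 × [(1+0.048) + 5×(0.281−0.048)] / (0.0844−0.048)
   = 9.70 × 2.2130 / 0.0364 = 589.7280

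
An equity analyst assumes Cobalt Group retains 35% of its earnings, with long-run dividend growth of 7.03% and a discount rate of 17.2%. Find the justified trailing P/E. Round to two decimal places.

Payout ratio b = 1 − 0.35 = 0.65.
Justified trailing P/E = b(1+g)/(r−g) = 0.65×(1+0.0703)/(0.172−0.0703) = 6.8407

6.84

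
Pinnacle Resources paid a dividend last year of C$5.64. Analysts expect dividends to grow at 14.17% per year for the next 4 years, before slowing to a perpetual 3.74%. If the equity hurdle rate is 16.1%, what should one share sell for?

Two-stage DDM. Project D₁…D_4 at 0.1417, terminal growth 0.0374, discount at r = 0.161.
D_1 = 6.4392
D_2 = 7.3516
D_3 = 8.3933
D_4 = 9.5827
Terminal value at t=4: TV = D_5/(r−g) = 9.9411/(0.161−0.0374) = 80.4294
P₀ = 6.4392/(1+0.161)^1 + 7.3516/(1+0.161)^2 + 8.3933/(1+0.161)^3 + 9.5827/(1+0.161)^4 + 80.4294/(1+0.161)^4 = 65.9055

C$65.91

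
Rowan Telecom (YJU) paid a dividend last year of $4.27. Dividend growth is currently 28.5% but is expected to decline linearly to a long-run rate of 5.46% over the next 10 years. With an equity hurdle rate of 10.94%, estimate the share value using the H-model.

$171.94

H-model: P₀ = D₀[(1+g_L) + H(g_S−g_L)]/(r−g_L), with H = 10/2 = 5.
P₀ = 4.27 × [(1+0.0546) + 5×(0.285−0.0546)] / (0.1094−0.0546)
   = 4.27 × 2.2066 / 0.0548 = 171.9376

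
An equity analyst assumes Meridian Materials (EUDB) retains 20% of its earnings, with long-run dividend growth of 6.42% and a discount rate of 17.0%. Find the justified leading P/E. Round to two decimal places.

Payout ratio b = 1 − 0.20 = 0.80.
Justified leading P/E = b/(r−g) = 0.80/(0.17−0.0642) = 7.5614

7.56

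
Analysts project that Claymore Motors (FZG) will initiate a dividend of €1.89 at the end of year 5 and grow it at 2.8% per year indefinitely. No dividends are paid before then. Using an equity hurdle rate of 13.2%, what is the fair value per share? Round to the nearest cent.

€11.07

Deferred-dividend DDM. At t=4 the remaining stream is a growing perpetuity with first payment D_5 = 1.89.
V_4 = D_5/(r−g) = 1.89/(0.132−0.028) = 18.1731
P₀ = V_4/(1+r)^4 = 18.1731/(1+0.132)^4 = 11.0673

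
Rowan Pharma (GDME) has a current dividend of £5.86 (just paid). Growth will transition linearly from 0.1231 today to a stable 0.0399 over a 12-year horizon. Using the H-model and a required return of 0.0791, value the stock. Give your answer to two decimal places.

H-model: P₀ = D₀[(1+g_L) + H(g_S−g_L)]/(r−g_L), with H = 12/2 = 6.
P₀ = 5.86 × [(1+0.0399) + 6×(0.1231−0.0399)] / (0.0791−0.0399)
   = 5.86 × 1.5391 / 0.0392 = 230.0797

£230.08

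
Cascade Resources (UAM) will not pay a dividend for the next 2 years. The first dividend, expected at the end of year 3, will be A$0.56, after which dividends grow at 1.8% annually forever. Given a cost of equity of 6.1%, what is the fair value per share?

Deferred-dividend DDM. At t=2 the remaining stream is a growing perpetuity with first payment D_3 = 0.56.
V_2 = D_3/(r−g) = 0.56/(0.061−0.018) = 13.0233
P₀ = V_2/(1+r)^2 = 13.0233/(1+0.061)^2 = 11.5688

A$11.57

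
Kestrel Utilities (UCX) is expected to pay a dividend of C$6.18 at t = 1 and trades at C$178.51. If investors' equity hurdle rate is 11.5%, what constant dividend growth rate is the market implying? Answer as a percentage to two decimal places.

8.04%

From P₀ = D₁/(r − g), the implied growth is g = r − D₁/P₀.
g = 0.115 − 6.18/178.51 = 0.115 − 0.03462 = 0.08038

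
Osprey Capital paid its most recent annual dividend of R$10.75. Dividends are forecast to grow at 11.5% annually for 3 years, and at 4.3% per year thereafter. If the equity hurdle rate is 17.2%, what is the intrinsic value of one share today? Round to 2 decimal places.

R$104.06

Two-stage DDM. Project D₁…D_3 at 0.115, terminal growth 0.043, discount at r = 0.172.
D_1 = 11.9863
D_2 = 13.3647
D_3 = 14.9016
Terminal value at t=3: TV = D_4/(r−g) = 15.5424/(0.172−0.043) = 120.4835
P₀ = 11.9863/(1+0.172)^1 + 13.3647/(1+0.172)^2 + 14.9016/(1+0.172)^3 + 120.4835/(1+0.172)^3 = 104.0554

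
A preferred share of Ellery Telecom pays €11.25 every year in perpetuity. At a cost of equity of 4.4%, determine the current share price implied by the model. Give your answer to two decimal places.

€255.68

Zero-growth DDM (perpetuity): P₀ = D/r = 11.25 / 0.044 = 255.6818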